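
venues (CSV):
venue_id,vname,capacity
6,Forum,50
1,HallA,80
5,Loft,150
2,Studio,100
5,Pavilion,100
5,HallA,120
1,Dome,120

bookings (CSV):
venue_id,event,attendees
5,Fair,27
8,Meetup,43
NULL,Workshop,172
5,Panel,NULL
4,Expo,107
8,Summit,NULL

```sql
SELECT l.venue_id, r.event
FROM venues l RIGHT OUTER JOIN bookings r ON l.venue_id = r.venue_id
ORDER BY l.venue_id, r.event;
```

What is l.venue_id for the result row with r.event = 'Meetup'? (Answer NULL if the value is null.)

RIGHT JOIN keeps every row from `bookings`; unmatched rows get NULL for `venues`'s columns.
Matching on l.venue_id = r.venue_id. A NULL in a compared column never satisfies the condition.
Matched pairs: 6; unmatched r rows kept: 4.

NULL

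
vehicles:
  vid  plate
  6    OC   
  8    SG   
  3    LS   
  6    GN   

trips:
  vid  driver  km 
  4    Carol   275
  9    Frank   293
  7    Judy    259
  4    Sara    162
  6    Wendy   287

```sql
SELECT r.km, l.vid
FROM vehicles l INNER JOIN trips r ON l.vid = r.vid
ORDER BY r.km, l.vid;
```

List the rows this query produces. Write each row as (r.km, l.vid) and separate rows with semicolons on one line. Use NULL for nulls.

INNER JOIN keeps only pairs where the ON condition holds.
Matching on l.vid = r.vid.
- vid=6: 1 matching r row(s), so 1 row(s) emitted.
- vid=8: no matching r row, dropped.
- vid=3: no matching r row, dropped.
- vid=6: 1 matching r row(s), so 1 row(s) emitted.
After projecting and ordering:
r.km | l.vid
287 | 6
287 | 6

(287, 6); (287, 6)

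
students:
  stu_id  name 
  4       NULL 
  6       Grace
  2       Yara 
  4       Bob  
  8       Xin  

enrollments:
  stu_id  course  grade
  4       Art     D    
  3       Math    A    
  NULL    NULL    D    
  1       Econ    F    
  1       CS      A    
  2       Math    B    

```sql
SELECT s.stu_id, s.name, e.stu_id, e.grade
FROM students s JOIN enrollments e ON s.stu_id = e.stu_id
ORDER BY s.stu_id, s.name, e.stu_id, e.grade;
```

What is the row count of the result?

3

INNER JOIN keeps only pairs where the ON condition holds.
Matching on s.stu_id = e.stu_id. A NULL in a compared column never satisfies the condition.
Matched pairs: 3.
Total: 3 rows.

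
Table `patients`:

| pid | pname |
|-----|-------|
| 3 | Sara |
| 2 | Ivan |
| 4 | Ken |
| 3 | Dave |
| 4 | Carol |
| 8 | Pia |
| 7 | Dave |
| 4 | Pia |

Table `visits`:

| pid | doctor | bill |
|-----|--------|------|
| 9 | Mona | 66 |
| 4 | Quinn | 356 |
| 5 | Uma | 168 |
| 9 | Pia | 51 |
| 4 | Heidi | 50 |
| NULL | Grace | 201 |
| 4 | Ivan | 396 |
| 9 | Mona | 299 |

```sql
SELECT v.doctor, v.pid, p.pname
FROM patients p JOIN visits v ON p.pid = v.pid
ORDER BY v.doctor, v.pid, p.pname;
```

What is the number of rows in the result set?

9

INNER JOIN keeps only pairs where the ON condition holds.
Matching on p.pid = v.pid. A NULL in a compared column never satisfies the condition.
Matched pairs: 9.
Total: 9 rows.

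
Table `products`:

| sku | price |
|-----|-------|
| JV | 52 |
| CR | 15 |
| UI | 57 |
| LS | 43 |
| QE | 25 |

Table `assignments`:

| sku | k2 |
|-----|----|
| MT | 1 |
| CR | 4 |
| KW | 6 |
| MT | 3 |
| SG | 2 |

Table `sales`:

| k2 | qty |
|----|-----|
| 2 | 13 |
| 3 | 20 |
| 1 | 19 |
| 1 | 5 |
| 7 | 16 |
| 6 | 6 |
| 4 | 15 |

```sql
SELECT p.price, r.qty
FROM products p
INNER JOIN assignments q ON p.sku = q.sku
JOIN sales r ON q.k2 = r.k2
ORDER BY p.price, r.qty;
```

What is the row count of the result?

1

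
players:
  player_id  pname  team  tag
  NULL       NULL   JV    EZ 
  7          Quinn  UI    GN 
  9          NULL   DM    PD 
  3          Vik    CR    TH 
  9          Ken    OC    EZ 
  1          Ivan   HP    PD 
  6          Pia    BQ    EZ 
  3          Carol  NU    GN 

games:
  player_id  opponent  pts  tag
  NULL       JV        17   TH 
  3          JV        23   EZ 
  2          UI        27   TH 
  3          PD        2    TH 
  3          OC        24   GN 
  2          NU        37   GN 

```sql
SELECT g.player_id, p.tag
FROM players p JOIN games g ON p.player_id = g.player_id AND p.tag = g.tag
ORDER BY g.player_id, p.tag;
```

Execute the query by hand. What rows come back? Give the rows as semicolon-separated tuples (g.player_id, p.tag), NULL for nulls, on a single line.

INNER JOIN keeps only pairs where the ON condition holds.
Matching on p.player_id = g.player_id AND p.tag = g.tag. A NULL in a compared column never satisfies the condition.
- player_id=NULL, tag=EZ: no matching g row, dropped.
- player_id=7, tag=GN: no matching g row, dropped.
- player_id=9, tag=PD: no matching g row, dropped.
- player_id=3, tag=TH: 1 matching g row(s), so 1 row(s) emitted.
- player_id=9, tag=EZ: no matching g row, dropped.
- player_id=1, tag=PD: no matching g row, dropped.
- player_id=6, tag=EZ: no matching g row, dropped.
- player_id=3, tag=GN: 1 matching g row(s), so 1 row(s) emitted.
After projecting and ordering:
g.player_id | p.tag
3 | GN
3 | TH

(3, GN); (3, TH)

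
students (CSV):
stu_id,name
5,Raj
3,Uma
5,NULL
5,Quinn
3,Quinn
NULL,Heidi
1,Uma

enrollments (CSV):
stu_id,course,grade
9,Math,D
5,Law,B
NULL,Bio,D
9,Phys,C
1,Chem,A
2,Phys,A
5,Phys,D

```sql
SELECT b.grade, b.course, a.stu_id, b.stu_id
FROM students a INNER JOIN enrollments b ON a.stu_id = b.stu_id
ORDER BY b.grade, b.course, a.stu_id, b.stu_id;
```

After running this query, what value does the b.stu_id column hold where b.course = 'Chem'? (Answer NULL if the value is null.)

1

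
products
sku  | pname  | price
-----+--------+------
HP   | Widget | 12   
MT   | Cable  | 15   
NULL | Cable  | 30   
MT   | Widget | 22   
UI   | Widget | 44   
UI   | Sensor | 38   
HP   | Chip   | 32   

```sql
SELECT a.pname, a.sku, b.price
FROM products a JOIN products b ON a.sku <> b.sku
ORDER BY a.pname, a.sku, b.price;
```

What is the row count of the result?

INNER JOIN keeps only pairs where the ON condition holds.
Matching on a.sku <> b.sku. A NULL in a compared column never satisfies the condition.
- a[0] sku=HP → 4 match(es) in b → 4 row(s).
- a[1] sku=MT → 4 match(es) in b → 4 row(s).
- a[2] sku=NULL → no match; dropped.
- a[3] sku=MT → 4 match(es) in b → 4 row(s).
- a[4] sku=UI → 4 match(es) in b → 4 row(s).
- a[5] sku=UI → 4 match(es) in b → 4 row(s).
- a[6] sku=HP → 4 match(es) in b → 4 row(s).
Total: 24 rows.

24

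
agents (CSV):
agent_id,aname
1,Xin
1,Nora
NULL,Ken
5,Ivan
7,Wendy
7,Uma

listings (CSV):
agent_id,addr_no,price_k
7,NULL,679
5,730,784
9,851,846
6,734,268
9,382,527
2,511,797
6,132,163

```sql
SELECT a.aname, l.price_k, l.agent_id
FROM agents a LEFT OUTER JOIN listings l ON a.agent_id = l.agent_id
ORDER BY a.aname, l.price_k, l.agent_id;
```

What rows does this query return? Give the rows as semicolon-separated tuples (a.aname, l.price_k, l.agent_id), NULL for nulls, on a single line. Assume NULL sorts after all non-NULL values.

LEFT JOIN keeps every row from `agents`; unmatched rows get NULL for `listings`'s columns.
Matching on a.agent_id = l.agent_id. A NULL in a compared column never satisfies the condition.
- a row (agent_id=1): no match → kept, l columns NULL.
- a row (agent_id=1): no match → kept, l columns NULL.
- a row (agent_id=NULL): no match → kept, l columns NULL.
- a row (agent_id=5): matches 1 l row(s) → 1 output row(s).
- a row (agent_id=7): matches 1 l row(s) → 1 output row(s).
- a row (agent_id=7): matches 1 l row(s) → 1 output row(s).
After projecting and ordering:
a.aname | l.price_k | l.agent_id
Ivan | 784 | 5
Ken | NULL | NULL
Nora | NULL | NULL
Uma | 679 | 7
Wendy | 679 | 7
Xin | NULL | NULL

(Ivan, 784, 5); (Ken, NULL, NULL); (Nora, NULL, NULL); (Uma, 679, 7); (Wendy, 679, 7); (Xin, NULL, NULL)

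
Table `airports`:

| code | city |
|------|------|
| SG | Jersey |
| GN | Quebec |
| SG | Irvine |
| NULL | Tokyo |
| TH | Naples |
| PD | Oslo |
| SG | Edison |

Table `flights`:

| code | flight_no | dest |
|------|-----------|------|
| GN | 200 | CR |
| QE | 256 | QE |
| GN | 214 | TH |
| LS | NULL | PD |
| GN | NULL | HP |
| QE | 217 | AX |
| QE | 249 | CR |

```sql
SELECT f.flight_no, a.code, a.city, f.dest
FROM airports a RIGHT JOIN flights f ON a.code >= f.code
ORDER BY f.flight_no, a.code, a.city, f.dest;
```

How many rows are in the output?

35

RIGHT JOIN keeps every row from `flights`; unmatched rows get NULL for `airports`'s columns.
Matching on a.code >= f.code. A NULL in a compared column never satisfies the condition.
Matched pairs: 35; unmatched f rows kept: 0.
Total: 35 rows.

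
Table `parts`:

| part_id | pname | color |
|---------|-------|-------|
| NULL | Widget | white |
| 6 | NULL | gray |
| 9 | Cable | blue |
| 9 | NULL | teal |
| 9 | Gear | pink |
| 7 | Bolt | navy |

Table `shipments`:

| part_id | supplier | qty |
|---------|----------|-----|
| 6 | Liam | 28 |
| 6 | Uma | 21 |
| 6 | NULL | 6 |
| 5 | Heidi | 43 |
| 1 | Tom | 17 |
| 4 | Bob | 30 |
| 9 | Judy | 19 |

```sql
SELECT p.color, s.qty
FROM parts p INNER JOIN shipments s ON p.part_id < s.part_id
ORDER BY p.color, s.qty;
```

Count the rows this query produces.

INNER JOIN keeps only pairs where the ON condition holds.
Matching on p.part_id < s.part_id. A NULL in a compared column never satisfies the condition.
Matched pairs: 2.
Total: 2 rows.

2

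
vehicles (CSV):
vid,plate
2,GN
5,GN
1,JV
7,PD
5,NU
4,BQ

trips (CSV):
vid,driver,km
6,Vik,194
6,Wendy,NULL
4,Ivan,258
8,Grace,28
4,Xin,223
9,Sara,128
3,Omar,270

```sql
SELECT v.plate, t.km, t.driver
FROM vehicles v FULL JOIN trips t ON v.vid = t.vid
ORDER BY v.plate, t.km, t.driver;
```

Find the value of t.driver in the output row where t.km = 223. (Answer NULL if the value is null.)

Xin

FULL OUTER JOIN keeps every row from both sides; unmatched rows get NULL for the other side's columns.
Matching on v.vid = t.vid.
- vid=2: no t row matches, row kept with t columns NULL.
- vid=5: no t row matches, row kept with t columns NULL.
- vid=1: no t row matches, row kept with t columns NULL.
- vid=7: no t row matches, row kept with t columns NULL.
- vid=5: no t row matches, row kept with t columns NULL.
- vid=4: 2 matching t row(s), so 2 row(s) emitted.
- 5 row(s) from t found no v partner → padded with NULL.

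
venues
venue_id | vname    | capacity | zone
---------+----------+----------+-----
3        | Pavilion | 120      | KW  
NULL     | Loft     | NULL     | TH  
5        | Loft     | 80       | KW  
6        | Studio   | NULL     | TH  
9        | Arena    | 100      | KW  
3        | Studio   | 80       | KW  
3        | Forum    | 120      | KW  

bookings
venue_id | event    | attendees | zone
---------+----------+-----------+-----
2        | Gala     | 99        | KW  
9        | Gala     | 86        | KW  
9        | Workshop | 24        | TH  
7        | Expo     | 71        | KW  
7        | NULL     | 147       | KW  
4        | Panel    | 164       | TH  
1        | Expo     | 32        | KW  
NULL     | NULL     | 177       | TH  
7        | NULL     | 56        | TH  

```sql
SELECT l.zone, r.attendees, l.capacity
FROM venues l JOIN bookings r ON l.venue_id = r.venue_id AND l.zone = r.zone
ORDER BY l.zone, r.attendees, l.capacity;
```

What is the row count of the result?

1

INNER JOIN keeps only pairs where the ON condition holds.
Matching on l.venue_id = r.venue_id AND l.zone = r.zone. A NULL in a compared column never satisfies the condition.
- l row (venue_id=3, zone=KW): no match → dropped.
- l row (venue_id=NULL, zone=TH): no match → dropped.
- l row (venue_id=5, zone=KW): no match → dropped.
- l row (venue_id=6, zone=TH): no match → dropped.
- l row (venue_id=9, zone=KW): matches 1 r row(s) → 1 output row(s).
- l row (venue_id=3, zone=KW): no match → dropped.
- l row (venue_id=3, zone=KW): no match → dropped.
Total: 1 rows.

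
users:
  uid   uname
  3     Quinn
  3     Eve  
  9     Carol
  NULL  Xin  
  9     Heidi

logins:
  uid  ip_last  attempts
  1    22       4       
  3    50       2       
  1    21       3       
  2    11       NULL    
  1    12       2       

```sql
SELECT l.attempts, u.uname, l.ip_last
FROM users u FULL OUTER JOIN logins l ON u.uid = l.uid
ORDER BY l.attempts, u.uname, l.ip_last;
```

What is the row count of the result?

9

FULL OUTER JOIN keeps every row from both sides; unmatched rows get NULL for the other side's columns.
Matching on u.uid = l.uid. A NULL in a compared column never satisfies the condition.
- uid=3: 1 matching l row(s), so 1 row(s) emitted.
- uid=3: 1 matching l row(s), so 1 row(s) emitted.
- uid=9: no l row matches, row kept with l columns NULL.
- uid=NULL: no l row matches, row kept with l columns NULL.
- uid=9: no l row matches, row kept with l columns NULL.
- 4 l row(s) had no u match → kept, u columns NULL.
Total: 2 matched + 7 padded = 9 rows.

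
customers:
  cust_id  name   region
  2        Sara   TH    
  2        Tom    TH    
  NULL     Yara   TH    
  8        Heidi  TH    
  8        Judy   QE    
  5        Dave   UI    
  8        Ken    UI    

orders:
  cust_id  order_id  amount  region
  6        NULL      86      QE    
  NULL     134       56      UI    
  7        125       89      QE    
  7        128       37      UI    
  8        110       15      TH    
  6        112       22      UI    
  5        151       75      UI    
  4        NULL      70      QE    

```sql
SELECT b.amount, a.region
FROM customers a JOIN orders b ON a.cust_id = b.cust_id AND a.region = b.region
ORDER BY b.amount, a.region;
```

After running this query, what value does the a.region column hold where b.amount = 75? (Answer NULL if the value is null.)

UI

INNER JOIN keeps only pairs where the ON condition holds.
Matching on a.cust_id = b.cust_id AND a.region = b.region. A NULL in a compared column never satisfies the condition.
- cust_id=2, region=TH: no matching b row, dropped.
- cust_id=2, region=TH: no matching b row, dropped.
- cust_id=NULL, region=TH: no matching b row, dropped.
- cust_id=8, region=TH: 1 matching b row(s), so 1 row(s) emitted.
- cust_id=8, region=QE: no matching b row, dropped.
- cust_id=5, region=UI: 1 matching b row(s), so 1 row(s) emitted.
- cust_id=8, region=UI: no matching b row, dropped.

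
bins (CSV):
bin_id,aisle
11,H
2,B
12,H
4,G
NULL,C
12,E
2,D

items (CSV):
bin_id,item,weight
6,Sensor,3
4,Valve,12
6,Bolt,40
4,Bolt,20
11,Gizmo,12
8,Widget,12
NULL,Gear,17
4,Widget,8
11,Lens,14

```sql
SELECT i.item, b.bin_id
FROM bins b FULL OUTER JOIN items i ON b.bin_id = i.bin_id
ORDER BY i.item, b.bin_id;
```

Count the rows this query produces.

14

FULL OUTER JOIN keeps every row from both sides; unmatched rows get NULL for the other side's columns.
Matching on b.bin_id = i.bin_id. A NULL in a compared column never satisfies the condition.
- bin_id=11: 2 matching i row(s), so 2 row(s) emitted.
- bin_id=2: no i row matches, row kept with i columns NULL.
- bin_id=12: no i row matches, row kept with i columns NULL.
- bin_id=4: 3 matching i row(s), so 3 row(s) emitted.
- bin_id=NULL: no i row matches, row kept with i columns NULL.
- bin_id=12: no i row matches, row kept with i columns NULL.
- bin_id=2: no i row matches, row kept with i columns NULL.
- 4 row(s) from i found no b partner → padded with NULL.
Total: 5 matched + 9 padded = 14 rows.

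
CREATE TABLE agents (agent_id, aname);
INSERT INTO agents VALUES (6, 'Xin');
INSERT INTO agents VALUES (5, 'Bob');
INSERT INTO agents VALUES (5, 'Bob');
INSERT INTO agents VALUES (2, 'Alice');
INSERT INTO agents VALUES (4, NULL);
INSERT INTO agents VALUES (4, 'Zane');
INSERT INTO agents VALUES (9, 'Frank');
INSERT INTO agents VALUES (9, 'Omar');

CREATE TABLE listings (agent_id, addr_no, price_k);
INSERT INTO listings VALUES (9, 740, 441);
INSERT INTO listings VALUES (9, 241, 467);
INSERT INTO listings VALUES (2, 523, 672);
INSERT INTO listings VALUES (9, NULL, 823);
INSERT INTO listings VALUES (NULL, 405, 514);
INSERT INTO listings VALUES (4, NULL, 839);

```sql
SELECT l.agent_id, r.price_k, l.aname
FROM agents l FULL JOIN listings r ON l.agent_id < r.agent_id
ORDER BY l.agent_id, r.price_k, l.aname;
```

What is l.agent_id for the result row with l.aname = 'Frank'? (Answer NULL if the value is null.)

9

FULL OUTER JOIN keeps every row from both sides; unmatched rows get NULL for the other side's columns.
Matching on l.agent_id < r.agent_id. A NULL in a compared column never satisfies the condition.
Matched pairs: 19; unmatched l rows kept: 2; unmatched r rows kept: 2.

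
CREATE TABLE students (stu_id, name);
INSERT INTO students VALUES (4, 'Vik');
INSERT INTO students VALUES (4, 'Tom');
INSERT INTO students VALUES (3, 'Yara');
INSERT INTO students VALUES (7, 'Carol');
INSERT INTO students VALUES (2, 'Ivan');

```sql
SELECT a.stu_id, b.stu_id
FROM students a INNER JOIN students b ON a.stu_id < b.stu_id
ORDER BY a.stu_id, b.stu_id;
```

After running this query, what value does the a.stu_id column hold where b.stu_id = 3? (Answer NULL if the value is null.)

2

INNER JOIN keeps only pairs where the ON condition holds.
Matching on a.stu_id < b.stu_id.
Matched pairs: 9.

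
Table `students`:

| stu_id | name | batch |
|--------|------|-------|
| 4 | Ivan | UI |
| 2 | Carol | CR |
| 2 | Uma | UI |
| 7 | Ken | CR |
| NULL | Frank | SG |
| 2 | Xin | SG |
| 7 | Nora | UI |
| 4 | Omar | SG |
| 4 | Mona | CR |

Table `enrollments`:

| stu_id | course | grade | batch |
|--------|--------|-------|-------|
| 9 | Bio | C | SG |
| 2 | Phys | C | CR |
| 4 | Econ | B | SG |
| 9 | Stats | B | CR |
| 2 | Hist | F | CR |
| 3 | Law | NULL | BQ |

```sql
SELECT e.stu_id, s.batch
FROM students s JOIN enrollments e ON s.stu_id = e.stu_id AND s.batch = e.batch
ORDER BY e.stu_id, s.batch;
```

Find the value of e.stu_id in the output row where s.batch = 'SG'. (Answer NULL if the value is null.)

INNER JOIN keeps only pairs where the ON condition holds.
Matching on s.stu_id = e.stu_id AND s.batch = e.batch. A NULL in a compared column never satisfies the condition.
- s[0] stu_id=4, batch=UI → no match; dropped.
- s[1] stu_id=2, batch=CR → 2 match(es) in e → 2 row(s).
- s[2] stu_id=2, batch=UI → no match; dropped.
- s[3] stu_id=7, batch=CR → no match; dropped.
- s[4] stu_id=NULL, batch=SG → no match; dropped.
- s[5] stu_id=2, batch=SG → no match; dropped.
- s[6] stu_id=7, batch=UI → no match; dropped.
- s[7] stu_id=4, batch=SG → 1 match(es) in e → 1 row(s).
- s[8] stu_id=4, batch=CR → no match; dropped.

4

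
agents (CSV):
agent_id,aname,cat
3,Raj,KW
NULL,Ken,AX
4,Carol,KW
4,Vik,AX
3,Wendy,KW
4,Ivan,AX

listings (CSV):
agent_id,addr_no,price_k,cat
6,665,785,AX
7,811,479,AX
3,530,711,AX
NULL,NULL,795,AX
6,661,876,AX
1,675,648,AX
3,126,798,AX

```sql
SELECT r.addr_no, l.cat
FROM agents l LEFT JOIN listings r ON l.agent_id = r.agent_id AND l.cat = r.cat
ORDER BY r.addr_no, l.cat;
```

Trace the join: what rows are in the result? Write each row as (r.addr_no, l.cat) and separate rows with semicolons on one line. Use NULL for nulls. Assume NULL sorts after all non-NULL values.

(NULL, AX); (NULL, AX); (NULL, AX); (NULL, KW); (NULL, KW); (NULL, KW)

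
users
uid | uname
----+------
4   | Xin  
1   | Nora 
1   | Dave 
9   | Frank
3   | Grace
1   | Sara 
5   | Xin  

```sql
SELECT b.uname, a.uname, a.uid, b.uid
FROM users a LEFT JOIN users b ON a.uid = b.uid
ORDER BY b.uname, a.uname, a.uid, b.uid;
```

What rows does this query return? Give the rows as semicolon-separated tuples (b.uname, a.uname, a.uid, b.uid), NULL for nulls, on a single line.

LEFT JOIN keeps every row from `users a`; unmatched rows get NULL for `users b`'s columns.
Matching on a.uid = b.uid.
- a[0] uid=4 → 1 match(es) in b → 1 row(s).
- a[1] uid=1 → 3 match(es) in b → 3 row(s).
- a[2] uid=1 → 3 match(es) in b → 3 row(s).
- a[3] uid=9 → 1 match(es) in b → 1 row(s).
- a[4] uid=3 → 1 match(es) in b → 1 row(s).
- a[5] uid=1 → 3 match(es) in b → 3 row(s).
- a[6] uid=5 → 1 match(es) in b → 1 row(s).

(Dave, Dave, 1, 1); (Dave, Nora, 1, 1); (Dave, Sara, 1, 1); (Frank, Frank, 9, 9); (Grace, Grace, 3, 3); (Nora, Dave, 1, 1); (Nora, Nora, 1, 1); (Nora, Sara, 1, 1); (Sara, Dave, 1, 1); (Sara, Nora, 1, 1); (Sara, Sara, 1, 1); (Xin, Xin, 4, 4); (Xin, Xin, 5, 5)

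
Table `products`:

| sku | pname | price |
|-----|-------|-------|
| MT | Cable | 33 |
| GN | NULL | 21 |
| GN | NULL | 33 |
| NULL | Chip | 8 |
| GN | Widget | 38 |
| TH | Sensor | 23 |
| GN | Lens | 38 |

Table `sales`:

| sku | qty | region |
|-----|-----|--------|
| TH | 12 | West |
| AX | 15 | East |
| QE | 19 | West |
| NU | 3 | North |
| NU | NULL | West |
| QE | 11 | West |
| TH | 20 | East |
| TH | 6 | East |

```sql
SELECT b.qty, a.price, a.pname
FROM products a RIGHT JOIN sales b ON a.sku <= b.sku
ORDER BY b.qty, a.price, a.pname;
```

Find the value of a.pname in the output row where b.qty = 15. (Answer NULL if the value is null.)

NULL

RIGHT JOIN keeps every row from `sales`; unmatched rows get NULL for `products`'s columns.
Matching on a.sku <= b.sku. A NULL in a compared column never satisfies the condition.
- a[0] sku=MT → 7 match(es) in b → 7 row(s).
- a[1] sku=GN → 7 match(es) in b → 7 row(s).
- a[2] sku=GN → 7 match(es) in b → 7 row(s).
- a[3] sku=NULL → no match.
- a[4] sku=GN → 7 match(es) in b → 7 row(s).
- a[5] sku=TH → 3 match(es) in b → 3 row(s).
- a[6] sku=GN → 7 match(es) in b → 7 row(s).
- 1 row(s) from b found no a partner → padded with NULL.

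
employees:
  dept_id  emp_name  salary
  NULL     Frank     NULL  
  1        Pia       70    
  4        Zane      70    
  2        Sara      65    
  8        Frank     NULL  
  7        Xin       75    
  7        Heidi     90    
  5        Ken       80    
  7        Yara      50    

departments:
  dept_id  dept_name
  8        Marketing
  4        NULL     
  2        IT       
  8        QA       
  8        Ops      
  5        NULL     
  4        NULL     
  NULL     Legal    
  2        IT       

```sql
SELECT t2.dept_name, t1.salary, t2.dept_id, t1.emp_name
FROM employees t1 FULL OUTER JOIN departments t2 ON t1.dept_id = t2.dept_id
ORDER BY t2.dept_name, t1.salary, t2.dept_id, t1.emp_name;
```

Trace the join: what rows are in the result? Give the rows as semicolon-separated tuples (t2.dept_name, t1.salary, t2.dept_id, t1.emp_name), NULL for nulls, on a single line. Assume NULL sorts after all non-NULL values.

(IT, 65, 2, Sara); (IT, 65, 2, Sara); (Legal, NULL, NULL, NULL); (Marketing, NULL, 8, Frank); (Ops, NULL, 8, Frank); (QA, NULL, 8, Frank); (NULL, 50, NULL, Yara); (NULL, 70, 4, Zane); (NULL, 70, 4, Zane); (NULL, 70, NULL, Pia); (NULL, 75, NULL, Xin); (NULL, 80, 5, Ken); (NULL, 90, NULL, Heidi); (NULL, NULL, NULL, Frank)

FULL OUTER JOIN keeps every row from both sides; unmatched rows get NULL for the other side's columns.
Matching on t1.dept_id = t2.dept_id. A NULL in a compared column never satisfies the condition.
- dept_id=NULL: no t2 row matches, row kept with t2 columns NULL.
- dept_id=1: no t2 row matches, row kept with t2 columns NULL.
- dept_id=4: 2 matching t2 row(s), so 2 row(s) emitted.
- dept_id=2: 2 matching t2 row(s), so 2 row(s) emitted.
- dept_id=8: 3 matching t2 row(s), so 3 row(s) emitted.
- dept_id=7: no t2 row matches, row kept with t2 columns NULL.
- dept_id=7: no t2 row matches, row kept with t2 columns NULL.
- dept_id=5: 1 matching t2 row(s), so 1 row(s) emitted.
- dept_id=7: no t2 row matches, row kept with t2 columns NULL.
- plus 1 unmatched t2 row(s), each kept with NULL t1 columns.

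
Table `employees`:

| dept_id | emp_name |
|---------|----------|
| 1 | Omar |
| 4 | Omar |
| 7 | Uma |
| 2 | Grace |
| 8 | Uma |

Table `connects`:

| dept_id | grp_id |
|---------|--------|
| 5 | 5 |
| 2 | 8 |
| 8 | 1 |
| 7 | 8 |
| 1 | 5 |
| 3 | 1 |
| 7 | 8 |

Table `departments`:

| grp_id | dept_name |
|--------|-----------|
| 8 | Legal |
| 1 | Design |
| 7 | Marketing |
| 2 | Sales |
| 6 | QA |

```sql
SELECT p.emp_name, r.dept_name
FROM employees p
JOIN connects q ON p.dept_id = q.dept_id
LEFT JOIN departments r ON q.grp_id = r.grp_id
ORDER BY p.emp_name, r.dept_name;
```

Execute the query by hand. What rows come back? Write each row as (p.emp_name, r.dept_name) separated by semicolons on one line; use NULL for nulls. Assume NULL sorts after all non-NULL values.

(Grace, Legal); (Omar, NULL); (Uma, Design); (Uma, Legal); (Uma, Legal)

Joins associate left-to-right: employees INNER JOIN connects on dept_id gives 5 intermediate row(s).
Then LEFT JOIN `departments r` on grp_id: each of those 5 rows is kept; rows whose q.grp_id has no match in r get NULL for r's columns.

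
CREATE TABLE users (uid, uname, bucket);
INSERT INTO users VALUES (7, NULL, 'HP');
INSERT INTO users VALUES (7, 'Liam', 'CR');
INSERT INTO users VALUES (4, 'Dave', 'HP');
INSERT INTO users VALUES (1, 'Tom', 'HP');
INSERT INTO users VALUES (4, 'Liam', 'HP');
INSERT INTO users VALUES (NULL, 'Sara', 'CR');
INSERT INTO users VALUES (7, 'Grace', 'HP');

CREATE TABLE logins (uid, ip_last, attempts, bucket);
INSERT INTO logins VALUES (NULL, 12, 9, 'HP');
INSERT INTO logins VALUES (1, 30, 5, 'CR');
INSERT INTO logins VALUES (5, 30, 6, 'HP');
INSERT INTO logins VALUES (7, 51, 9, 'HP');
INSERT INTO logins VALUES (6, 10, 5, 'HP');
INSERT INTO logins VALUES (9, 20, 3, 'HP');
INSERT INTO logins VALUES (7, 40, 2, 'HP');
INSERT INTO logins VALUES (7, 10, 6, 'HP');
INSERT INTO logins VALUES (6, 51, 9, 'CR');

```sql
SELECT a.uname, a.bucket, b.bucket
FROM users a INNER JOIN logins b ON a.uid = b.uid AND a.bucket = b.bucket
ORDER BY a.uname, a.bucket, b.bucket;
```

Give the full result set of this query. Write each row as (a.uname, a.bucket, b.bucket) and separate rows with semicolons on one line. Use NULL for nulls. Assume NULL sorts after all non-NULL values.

(Grace, HP, HP); (Grace, HP, HP); (Grace, HP, HP); (NULL, HP, HP); (NULL, HP, HP); (NULL, HP, HP)

INNER JOIN keeps only pairs where the ON condition holds.
Matching on a.uid = b.uid AND a.bucket = b.bucket. A NULL in a compared column never satisfies the condition.
Matched pairs: 6.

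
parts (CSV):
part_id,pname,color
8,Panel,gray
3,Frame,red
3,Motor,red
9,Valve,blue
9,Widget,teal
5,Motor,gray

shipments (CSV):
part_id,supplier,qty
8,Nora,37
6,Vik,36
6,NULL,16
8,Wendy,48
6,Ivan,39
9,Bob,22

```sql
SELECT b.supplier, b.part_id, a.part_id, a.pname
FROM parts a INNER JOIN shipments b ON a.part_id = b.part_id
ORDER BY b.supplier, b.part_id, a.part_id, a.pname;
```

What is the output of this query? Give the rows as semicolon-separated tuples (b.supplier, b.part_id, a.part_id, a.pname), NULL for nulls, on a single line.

INNER JOIN keeps only pairs where the ON condition holds.
Matching on a.part_id = b.part_id.
- a (part_id=8) pairs with 2 row(s) of b.
- a (part_id=3) has no partner → excluded.
- a (part_id=3) has no partner → excluded.
- a (part_id=9) pairs with 1 row(s) of b.
- a (part_id=9) pairs with 1 row(s) of b.
- a (part_id=5) has no partner → excluded.
After projecting and ordering:
b.supplier | b.part_id | a.part_id | a.pname
Bob | 9 | 9 | Valve
Bob | 9 | 9 | Widget
Nora | 8 | 8 | Panel
Wendy | 8 | 8 | Panel

(Bob, 9, 9, Valve); (Bob, 9, 9, Widget); (Nora, 8, 8, Panel); (Wendy, 8, 8, Panel)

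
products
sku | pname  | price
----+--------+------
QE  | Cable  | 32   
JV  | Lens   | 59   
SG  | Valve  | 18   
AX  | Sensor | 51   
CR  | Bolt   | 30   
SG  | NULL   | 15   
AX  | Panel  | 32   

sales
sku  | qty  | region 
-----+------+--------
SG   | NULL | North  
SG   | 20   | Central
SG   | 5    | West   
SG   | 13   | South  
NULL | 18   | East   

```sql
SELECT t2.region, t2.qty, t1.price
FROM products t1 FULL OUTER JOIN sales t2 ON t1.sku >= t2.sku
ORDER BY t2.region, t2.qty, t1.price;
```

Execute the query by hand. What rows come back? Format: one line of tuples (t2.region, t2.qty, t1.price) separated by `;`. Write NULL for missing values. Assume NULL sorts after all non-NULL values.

FULL OUTER JOIN keeps every row from both sides; unmatched rows get NULL for the other side's columns.
Matching on t1.sku >= t2.sku. A NULL in a compared column never satisfies the condition.
Matched pairs: 8; unmatched t1 rows kept: 5; unmatched t2 rows kept: 1.

(Central, 20, 15); (Central, 20, 18); (East, 18, NULL); (North, NULL, 15); (North, NULL, 18); (South, 13, 15); (South, 13, 18); (West, 5, 15); (West, 5, 18); (NULL, NULL, 30); (NULL, NULL, 32); (NULL, NULL, 32); (NULL, NULL, 51); (NULL, NULL, 59)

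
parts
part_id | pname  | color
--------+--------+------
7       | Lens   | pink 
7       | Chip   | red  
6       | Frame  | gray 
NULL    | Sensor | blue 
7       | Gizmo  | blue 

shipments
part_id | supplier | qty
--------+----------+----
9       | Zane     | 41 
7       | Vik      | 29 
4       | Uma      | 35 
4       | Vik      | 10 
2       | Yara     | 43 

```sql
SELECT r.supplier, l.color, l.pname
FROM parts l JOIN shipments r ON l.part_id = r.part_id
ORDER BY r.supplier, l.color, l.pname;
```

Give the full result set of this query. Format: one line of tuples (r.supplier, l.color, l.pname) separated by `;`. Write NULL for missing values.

INNER JOIN keeps only pairs where the ON condition holds.
Matching on l.part_id = r.part_id. A NULL in a compared column never satisfies the condition.
- part_id=7: 1 matching r row(s), so 1 row(s) emitted.
- part_id=7: 1 matching r row(s), so 1 row(s) emitted.
- part_id=6: no matching r row, dropped.
- part_id=NULL: no matching r row, dropped.
- part_id=7: 1 matching r row(s), so 1 row(s) emitted.
After projecting and ordering:
r.supplier | l.color | l.pname
Vik | blue | Gizmo
Vik | pink | Lens
Vik | red | Chip

(Vik, blue, Gizmo); (Vik, pink, Lens); (Vik, red, Chip)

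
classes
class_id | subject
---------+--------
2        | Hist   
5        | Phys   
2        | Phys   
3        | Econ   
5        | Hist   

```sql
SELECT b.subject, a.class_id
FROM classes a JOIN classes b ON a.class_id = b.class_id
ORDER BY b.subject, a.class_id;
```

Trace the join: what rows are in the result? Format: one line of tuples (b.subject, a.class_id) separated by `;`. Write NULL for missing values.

INNER JOIN keeps only pairs where the ON condition holds.
Matching on a.class_id = b.class_id.
- a row (class_id=2): matches 2 b row(s) → 2 output row(s).
- a row (class_id=5): matches 2 b row(s) → 2 output row(s).
- a row (class_id=2): matches 2 b row(s) → 2 output row(s).
- a row (class_id=3): matches 1 b row(s) → 1 output row(s).
- a row (class_id=5): matches 2 b row(s) → 2 output row(s).
After projecting and ordering:
b.subject | a.class_id
Econ | 3
Hist | 2
Hist | 2
Hist | 5
Hist | 5
Phys | 2
Phys | 2
Phys | 5
Phys | 5

(Econ, 3); (Hist, 2); (Hist, 2); (Hist, 5); (Hist, 5); (Phys, 2); (Phys, 2); (Phys, 5); (Phys, 5)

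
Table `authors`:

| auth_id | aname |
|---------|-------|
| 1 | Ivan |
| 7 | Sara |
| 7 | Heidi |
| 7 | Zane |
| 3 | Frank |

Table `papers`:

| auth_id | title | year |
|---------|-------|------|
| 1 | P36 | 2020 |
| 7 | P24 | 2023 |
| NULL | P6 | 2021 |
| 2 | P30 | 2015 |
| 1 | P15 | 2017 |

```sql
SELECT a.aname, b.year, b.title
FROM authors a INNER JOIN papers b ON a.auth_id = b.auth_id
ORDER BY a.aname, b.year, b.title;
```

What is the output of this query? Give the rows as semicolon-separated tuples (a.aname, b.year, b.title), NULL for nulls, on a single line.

(Heidi, 2023, P24); (Ivan, 2017, P15); (Ivan, 2020, P36); (Sara, 2023, P24); (Zane, 2023, P24)

INNER JOIN keeps only pairs where the ON condition holds.
Matching on a.auth_id = b.auth_id. A NULL in a compared column never satisfies the condition.
Matched pairs: 5.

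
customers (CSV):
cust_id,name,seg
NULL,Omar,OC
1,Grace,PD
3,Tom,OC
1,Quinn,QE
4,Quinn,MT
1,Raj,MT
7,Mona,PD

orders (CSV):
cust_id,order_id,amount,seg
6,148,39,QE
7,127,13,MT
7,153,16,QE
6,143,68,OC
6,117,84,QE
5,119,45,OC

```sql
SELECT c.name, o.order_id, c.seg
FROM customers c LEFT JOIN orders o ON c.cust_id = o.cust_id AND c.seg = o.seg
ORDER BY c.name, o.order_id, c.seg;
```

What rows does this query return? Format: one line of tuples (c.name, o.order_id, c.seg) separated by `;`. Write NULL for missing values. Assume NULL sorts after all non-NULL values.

(Grace, NULL, PD); (Mona, NULL, PD); (Omar, NULL, OC); (Quinn, NULL, MT); (Quinn, NULL, QE); (Raj, NULL, MT); (Tom, NULL, OC)

LEFT JOIN keeps every row from `customers`; unmatched rows get NULL for `orders`'s columns.
Matching on c.cust_id = o.cust_id AND c.seg = o.seg. A NULL in a compared column never satisfies the condition.
Matched pairs: 0; unmatched c rows kept: 7.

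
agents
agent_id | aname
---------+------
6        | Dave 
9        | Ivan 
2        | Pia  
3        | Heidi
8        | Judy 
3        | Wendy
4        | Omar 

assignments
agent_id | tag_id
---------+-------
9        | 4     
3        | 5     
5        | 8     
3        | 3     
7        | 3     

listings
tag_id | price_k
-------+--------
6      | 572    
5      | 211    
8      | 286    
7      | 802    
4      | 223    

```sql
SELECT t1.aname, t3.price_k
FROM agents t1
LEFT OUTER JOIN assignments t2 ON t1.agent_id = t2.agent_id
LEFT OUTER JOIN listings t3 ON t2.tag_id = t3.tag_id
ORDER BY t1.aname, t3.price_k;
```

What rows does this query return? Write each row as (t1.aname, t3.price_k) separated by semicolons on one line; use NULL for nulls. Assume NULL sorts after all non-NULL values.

Evaluate left to right. First `agents t1 LEFT JOIN assignments t2` on agent_id: 9 row(s).
Then LEFT JOIN `listings t3` on tag_id: each of those 9 rows is kept; rows whose t2.tag_id has no match in t3 get NULL for t3's columns.

(Dave, NULL); (Heidi, 211); (Heidi, NULL); (Ivan, 223); (Judy, NULL); (Omar, NULL); (Pia, NULL); (Wendy, 211); (Wendy, NULL)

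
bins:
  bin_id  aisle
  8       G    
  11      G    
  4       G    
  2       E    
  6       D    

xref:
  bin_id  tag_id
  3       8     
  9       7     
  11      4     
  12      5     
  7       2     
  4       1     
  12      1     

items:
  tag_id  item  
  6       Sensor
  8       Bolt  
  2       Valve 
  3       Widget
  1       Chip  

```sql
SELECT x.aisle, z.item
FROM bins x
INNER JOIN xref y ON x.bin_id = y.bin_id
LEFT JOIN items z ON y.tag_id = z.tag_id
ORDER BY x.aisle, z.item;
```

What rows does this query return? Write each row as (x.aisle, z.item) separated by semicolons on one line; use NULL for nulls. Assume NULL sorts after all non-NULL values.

(G, Chip); (G, NULL)

Evaluate left to right. First `bins x INNER JOIN xref y` on bin_id: 2 row(s).
Then LEFT JOIN `items z` on tag_id: each of those 2 rows is kept; rows whose y.tag_id has no match in z get NULL for z's columns.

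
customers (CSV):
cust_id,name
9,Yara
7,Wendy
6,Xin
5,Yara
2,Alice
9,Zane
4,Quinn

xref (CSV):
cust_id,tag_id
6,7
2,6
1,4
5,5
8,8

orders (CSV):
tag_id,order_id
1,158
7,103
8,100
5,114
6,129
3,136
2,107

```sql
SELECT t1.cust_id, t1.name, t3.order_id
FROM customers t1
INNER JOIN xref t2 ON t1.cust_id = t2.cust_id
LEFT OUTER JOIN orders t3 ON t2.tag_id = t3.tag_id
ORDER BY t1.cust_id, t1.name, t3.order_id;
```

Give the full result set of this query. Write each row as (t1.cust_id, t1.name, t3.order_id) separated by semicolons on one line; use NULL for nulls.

(2, Alice, 129); (5, Yara, 114); (6, Xin, 103)

Evaluate left to right. First `customers t1 INNER JOIN xref t2` on cust_id: 3 row(s).
Then LEFT JOIN `orders t3` on tag_id: each of those 3 rows is kept; rows whose t2.tag_id has no match in t3 get NULL for t3's columns.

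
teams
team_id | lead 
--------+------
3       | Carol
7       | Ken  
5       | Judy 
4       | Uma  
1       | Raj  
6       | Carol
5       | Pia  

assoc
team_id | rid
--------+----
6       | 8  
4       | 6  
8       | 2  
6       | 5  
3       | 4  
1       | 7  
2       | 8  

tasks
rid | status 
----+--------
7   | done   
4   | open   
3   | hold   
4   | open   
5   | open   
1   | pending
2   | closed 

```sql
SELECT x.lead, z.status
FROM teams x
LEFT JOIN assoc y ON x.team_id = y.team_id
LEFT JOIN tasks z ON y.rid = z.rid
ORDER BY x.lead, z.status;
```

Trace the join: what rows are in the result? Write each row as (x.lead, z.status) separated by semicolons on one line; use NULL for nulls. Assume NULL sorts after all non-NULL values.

(Carol, open); (Carol, open); (Carol, open); (Carol, NULL); (Judy, NULL); (Ken, NULL); (Pia, NULL); (Raj, done); (Uma, NULL)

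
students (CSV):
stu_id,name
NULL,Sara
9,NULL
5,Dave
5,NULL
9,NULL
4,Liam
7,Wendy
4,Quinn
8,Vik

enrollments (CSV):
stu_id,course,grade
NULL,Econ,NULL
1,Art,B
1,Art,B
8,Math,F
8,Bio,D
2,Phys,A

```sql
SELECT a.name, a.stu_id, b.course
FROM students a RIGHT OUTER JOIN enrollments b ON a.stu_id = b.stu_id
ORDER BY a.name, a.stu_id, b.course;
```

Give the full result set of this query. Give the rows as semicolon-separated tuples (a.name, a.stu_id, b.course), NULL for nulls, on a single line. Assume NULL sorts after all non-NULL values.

(Vik, 8, Bio); (Vik, 8, Math); (NULL, NULL, Art); (NULL, NULL, Art); (NULL, NULL, Econ); (NULL, NULL, Phys)

RIGHT JOIN keeps every row from `enrollments`; unmatched rows get NULL for `students`'s columns.
Matching on a.stu_id = b.stu_id. A NULL in a compared column never satisfies the condition.
Matched pairs: 2; unmatched b rows kept: 4.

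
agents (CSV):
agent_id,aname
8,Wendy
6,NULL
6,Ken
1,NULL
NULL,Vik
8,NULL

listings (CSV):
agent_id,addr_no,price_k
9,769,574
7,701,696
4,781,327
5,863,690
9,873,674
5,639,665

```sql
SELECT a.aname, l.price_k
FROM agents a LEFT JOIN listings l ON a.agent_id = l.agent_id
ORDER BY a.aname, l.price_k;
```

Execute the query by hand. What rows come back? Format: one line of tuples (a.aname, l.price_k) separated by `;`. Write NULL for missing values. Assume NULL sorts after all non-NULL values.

(Ken, NULL); (Vik, NULL); (Wendy, NULL); (NULL, NULL); (NULL, NULL); (NULL, NULL)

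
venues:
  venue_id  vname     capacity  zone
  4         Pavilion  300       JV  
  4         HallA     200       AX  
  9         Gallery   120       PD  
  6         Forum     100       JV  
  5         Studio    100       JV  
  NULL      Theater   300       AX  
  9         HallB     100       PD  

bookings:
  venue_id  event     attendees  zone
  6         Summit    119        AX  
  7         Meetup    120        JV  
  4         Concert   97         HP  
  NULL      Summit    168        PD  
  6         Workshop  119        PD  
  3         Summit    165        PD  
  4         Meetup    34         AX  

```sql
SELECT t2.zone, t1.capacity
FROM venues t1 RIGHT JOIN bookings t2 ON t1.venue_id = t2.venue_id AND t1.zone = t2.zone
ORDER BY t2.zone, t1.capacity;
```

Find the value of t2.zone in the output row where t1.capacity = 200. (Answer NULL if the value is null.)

AX

RIGHT JOIN keeps every row from `bookings`; unmatched rows get NULL for `venues`'s columns.
Matching on t1.venue_id = t2.venue_id AND t1.zone = t2.zone. A NULL in a compared column never satisfies the condition.
- t1[0] venue_id=4, zone=JV → no match.
- t1[1] venue_id=4, zone=AX → 1 match(es) in t2 → 1 row(s).
- t1[2] venue_id=9, zone=PD → no match.
- t1[3] venue_id=6, zone=JV → no match.
- t1[4] venue_id=5, zone=JV → no match.
- t1[5] venue_id=NULL, zone=AX → no match.
- t1[6] venue_id=9, zone=PD → no match.
- plus 6 unmatched t2 row(s), each kept with NULL t1 columns.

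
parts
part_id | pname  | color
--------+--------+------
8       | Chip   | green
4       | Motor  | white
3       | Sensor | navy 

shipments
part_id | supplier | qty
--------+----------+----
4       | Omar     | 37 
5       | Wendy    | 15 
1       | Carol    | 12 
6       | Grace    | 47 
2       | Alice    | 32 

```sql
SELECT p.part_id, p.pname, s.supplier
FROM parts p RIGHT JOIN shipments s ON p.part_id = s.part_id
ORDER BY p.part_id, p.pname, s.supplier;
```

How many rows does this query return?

5

RIGHT JOIN keeps every row from `shipments`; unmatched rows get NULL for `parts`'s columns.
Matching on p.part_id = s.part_id.
- p[0] part_id=8 → no match.
- p[1] part_id=4 → 1 match(es) in s → 1 row(s).
- p[2] part_id=3 → no match.
- 4 s row(s) had no p match → kept, p columns NULL.
Total: 1 matched + 4 padded = 5 rows.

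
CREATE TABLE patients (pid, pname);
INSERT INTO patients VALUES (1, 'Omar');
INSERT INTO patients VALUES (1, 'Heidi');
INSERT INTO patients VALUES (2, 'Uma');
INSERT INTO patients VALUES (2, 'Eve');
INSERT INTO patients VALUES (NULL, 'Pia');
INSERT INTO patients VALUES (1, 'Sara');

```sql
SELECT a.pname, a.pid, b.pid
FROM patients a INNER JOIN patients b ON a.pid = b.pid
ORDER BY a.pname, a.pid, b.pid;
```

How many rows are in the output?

13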